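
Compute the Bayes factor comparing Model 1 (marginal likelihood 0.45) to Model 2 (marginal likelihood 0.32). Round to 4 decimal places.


BF12 = marginal likelihood of M1 / marginal likelihood of M2
= 0.45/0.32
= 1.4062

1.4062


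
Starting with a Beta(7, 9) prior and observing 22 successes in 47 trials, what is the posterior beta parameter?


Posterior beta = prior beta + failures
Failures = 47 - 22 = 25
beta_post = 9 + 25 = 34

34


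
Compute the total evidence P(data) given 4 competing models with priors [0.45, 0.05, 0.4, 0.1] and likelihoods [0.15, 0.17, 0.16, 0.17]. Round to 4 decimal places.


Marginal likelihood = sum P(model_i) * P(data|model_i)
Model 1: 0.45 * 0.15 = 0.0675
Model 2: 0.05 * 0.17 = 0.0085
Model 3: 0.4 * 0.16 = 0.064
Model 4: 0.1 * 0.17 = 0.017
Total = 0.157

0.157


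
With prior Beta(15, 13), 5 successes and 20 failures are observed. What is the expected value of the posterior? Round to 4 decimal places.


Posterior = Beta(20, 33)
E[theta] = alpha/(alpha+beta)
= 20/53 = 0.3774

0.3774


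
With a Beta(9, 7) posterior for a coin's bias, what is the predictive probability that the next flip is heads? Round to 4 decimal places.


The predictive probability equals the posterior mean.
P(next = heads) = alpha / (alpha + beta)
= 9 / 16 = 0.5625

0.5625


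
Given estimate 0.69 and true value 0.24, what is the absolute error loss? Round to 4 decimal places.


Absolute error = |estimate - true|
= |0.45| = 0.45

0.45


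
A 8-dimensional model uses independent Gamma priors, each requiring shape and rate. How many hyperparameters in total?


Per parameter: 2 (shape and rate).
Total = 8 * 2 = 16

16


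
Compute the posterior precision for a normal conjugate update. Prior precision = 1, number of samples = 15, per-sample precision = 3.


tau_post = tau_0 + n * tau
= 1 + 15 * 3 = 46

46


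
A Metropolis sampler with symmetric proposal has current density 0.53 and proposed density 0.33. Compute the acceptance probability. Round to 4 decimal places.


For symmetric proposals, acceptance = min(1, pi(x*)/pi(x))
= min(1, 0.33/0.53)
= min(1, 0.6226) = 0.6226

0.6226


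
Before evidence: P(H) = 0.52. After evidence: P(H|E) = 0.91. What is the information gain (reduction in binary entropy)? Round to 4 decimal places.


Prior entropy = 0.9988
Posterior entropy = 0.4365
Information gain = 0.9988 - 0.4365 = 0.5624

0.5624


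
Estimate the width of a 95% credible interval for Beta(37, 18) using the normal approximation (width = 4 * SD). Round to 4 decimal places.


For Beta(a,b): Var = ab/((a+b)^2(a+b+1))
Var = 0.0039, SD = 0.0627
Approximate 95% CI width = 4 * 0.0627 = 0.2508

0.2508


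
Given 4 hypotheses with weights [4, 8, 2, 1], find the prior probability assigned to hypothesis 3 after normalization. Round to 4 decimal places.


To normalize, divide each weight by the sum of all weights.
Sum = 15
Prior(H3) = 2/15 = 0.1333

0.1333


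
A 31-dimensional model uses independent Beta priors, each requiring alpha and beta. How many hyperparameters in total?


Per parameter: 2 (alpha and beta).
Total = 31 * 2 = 62

62


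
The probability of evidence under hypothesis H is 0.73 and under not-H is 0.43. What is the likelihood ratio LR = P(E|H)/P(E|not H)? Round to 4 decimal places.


LR = 0.73 / 0.43
= 1.6977

1.6977


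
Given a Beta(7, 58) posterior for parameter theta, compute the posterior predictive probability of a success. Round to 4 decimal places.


For a Beta-Bernoulli model, the predictive probability is the mean:
P(success) = 7/(7+58) = 7/65 = 0.1077

0.1077


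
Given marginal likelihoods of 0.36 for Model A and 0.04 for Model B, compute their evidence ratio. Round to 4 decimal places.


Ratio = ML(A) / ML(B) = 0.36/0.04
= 9.0

9.0


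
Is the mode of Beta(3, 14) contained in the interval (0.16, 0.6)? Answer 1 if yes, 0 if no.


Mode = (a-1)/(a+b-2) = 2/15 = 0.1333
Interval: (0.16, 0.6)
Contains mode? 0

0


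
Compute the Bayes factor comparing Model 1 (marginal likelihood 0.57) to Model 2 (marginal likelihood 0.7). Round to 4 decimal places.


BF12 = marginal likelihood of M1 / marginal likelihood of M2
= 0.57/0.7
= 0.8143

0.8143


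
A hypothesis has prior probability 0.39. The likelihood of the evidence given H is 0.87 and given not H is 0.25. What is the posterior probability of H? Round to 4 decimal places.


Using Bayes' theorem:
P(E) = 0.39 * 0.87 + 0.61 * 0.25
P(E) = 0.4918
P(H|E) = (0.39 * 0.87) / 0.4918 = 0.6899

0.6899


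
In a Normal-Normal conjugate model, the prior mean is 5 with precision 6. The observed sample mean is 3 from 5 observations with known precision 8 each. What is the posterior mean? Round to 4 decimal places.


Posterior precision = tau0 + n*tau = 6 + 5*8 = 46
Posterior mean = (tau0*mu0 + n*tau*xbar) / posterior_precision
= (6*5 + 5*8*3) / 46
= 150 / 46 = 3.2609

3.2609


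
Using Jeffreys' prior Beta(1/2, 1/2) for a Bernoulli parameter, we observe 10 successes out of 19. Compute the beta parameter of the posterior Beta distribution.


Conjugate update: Beta(0.5 + k, 0.5 + n - k).
k = 10, n - k = 9
Posterior beta = 0.5 + (n - k) = 0.5 + 9 = 9.5

9.5


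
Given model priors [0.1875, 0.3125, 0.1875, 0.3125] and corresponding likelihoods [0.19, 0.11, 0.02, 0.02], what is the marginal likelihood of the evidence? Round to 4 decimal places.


P(E) = sum_i P(M_i) P(E|M_i)
= 0.0356 + 0.0344 + 0.0037 + 0.0063
= 0.08

0.08


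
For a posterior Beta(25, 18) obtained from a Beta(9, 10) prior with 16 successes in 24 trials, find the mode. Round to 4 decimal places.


Mode = (alpha - 1) / (alpha + beta - 2)
= 24 / 41
= 0.5854

0.5854


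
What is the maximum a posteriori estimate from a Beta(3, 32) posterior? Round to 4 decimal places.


The MAP estimate equals the mode of the distribution.
Mode of Beta(a,b) = (a-1)/(a+b-2)
= 2/33
= 0.0606

0.0606


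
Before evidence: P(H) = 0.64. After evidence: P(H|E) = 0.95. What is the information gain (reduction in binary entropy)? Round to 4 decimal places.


Prior entropy = 0.9427
Posterior entropy = 0.2864
Information gain = 0.9427 - 0.2864 = 0.6563

0.6563


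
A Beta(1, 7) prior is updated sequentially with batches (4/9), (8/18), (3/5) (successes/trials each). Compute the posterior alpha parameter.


Sequential conjugate updating is equivalent to a single batch update.
Total successes across all batches = 15
alpha_posterior = alpha_prior + total_successes = 1 + 15
= 16

16


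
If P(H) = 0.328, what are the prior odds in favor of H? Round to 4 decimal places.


Prior odds = P(H) / (1 - P(H))
= 0.328 / 0.672
= 0.4881

0.4881


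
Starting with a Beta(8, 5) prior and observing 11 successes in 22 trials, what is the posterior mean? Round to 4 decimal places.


Posterior parameters: alpha = 8 + 11 = 19
beta = 5 + 11 = 16
Posterior mean = alpha / (alpha + beta) = 19 / 35
= 0.5429

0.5429


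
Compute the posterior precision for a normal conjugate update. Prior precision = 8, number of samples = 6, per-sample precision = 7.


tau_post = tau_0 + n * tau
= 8 + 6 * 7 = 50

50


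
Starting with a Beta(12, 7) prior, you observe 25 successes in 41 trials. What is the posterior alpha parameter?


For a Beta-Binomial conjugate model:
Posterior alpha = prior alpha + number of successes
= 12 + 25 = 37

37


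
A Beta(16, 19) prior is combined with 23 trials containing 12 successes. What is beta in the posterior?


In conjugate updating:
beta_posterior = beta_prior + (n - k)
= 19 + (23 - 12)
= 19 + 11 = 30

30


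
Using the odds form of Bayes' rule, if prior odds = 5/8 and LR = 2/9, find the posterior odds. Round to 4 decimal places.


Bayes' rule in odds form: posterior odds = prior odds * LR
= (5 * 2) / (8 * 9)
= 10/72 = 0.1389

0.1389


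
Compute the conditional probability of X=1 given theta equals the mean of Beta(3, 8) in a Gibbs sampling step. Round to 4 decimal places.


Mean of Beta(3, 8) = 0.2727
P(X=1 | theta=0.2727) = 0.2727

0.2727


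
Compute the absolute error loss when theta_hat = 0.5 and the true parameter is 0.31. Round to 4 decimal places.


L = |theta_hat - theta_true|
= |0.5 - 0.31| = 0.19

0.19


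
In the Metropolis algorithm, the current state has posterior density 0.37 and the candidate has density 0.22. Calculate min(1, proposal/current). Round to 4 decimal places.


Ratio = 0.22/0.37 = 0.5946
Acceptance probability = min(1, 0.5946)
= 0.5946

0.5946


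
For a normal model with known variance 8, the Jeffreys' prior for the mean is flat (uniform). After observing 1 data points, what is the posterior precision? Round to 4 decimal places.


Jeffreys' prior for normal mean (known variance) is flat.
Prior precision = 0.
Posterior precision = prior_prec + n/sigma^2 = 0 + 1/8
= 0.125

0.125


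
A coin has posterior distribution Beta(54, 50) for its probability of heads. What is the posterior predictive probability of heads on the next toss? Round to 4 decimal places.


Posterior predictive = E[theta] = alpha/(alpha+beta)
= 54/104
= 0.5192

0.5192


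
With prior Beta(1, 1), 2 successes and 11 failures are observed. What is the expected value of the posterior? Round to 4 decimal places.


Posterior = Beta(3, 12)
E[theta] = alpha/(alpha+beta)
= 3/15 = 0.2

0.2


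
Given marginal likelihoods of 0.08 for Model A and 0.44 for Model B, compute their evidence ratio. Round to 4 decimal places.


Ratio = ML(A) / ML(B) = 0.08/0.44
= 0.1818

0.1818


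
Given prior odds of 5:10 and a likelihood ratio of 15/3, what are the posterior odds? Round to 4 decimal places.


Posterior odds = prior odds * LR
Prior odds = 5/10 = 0.5
LR = 15/3 = 5.0
Posterior odds = 0.5 * 5.0 = 2.5

2.5


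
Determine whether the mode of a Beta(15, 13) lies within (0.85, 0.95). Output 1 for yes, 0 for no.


First find the mode: (a-1)/(a+b-2) = 0.5385
Is 0.5385 in (0.85, 0.95)? 0

0


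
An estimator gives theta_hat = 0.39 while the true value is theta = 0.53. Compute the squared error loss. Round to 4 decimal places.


The squared error loss is (theta_hat - theta)^2
= (0.39 - 0.53)^2
= (-0.14)^2 = 0.0196

0.0196


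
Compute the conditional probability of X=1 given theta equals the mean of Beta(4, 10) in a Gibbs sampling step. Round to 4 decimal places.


Mean of Beta(4, 10) = 0.2857
P(X=1 | theta=0.2857) = 0.2857

0.2857


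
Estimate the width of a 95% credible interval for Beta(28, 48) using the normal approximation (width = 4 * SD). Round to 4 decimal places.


For Beta(a,b): Var = ab/((a+b)^2(a+b+1))
Var = 0.003, SD = 0.055
Approximate 95% CI width = 4 * 0.055 = 0.2199

0.2199


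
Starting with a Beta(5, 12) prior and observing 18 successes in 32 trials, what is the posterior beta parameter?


Posterior beta = prior beta + failures
Failures = 32 - 18 = 14
beta_post = 12 + 14 = 26

26


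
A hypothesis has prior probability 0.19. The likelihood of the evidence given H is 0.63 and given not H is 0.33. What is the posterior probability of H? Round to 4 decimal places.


Using Bayes' theorem:
P(E) = 0.19 * 0.63 + 0.81 * 0.33
P(E) = 0.387
P(H|E) = (0.19 * 0.63) / 0.387 = 0.3093

0.3093


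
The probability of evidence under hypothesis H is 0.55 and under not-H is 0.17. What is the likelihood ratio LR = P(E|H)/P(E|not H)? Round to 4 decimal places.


LR = 0.55 / 0.17
= 3.2353

3.2353


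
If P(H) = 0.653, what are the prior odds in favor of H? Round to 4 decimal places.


Prior odds = P(H) / (1 - P(H))
= 0.653 / 0.347
= 1.8818

1.8818


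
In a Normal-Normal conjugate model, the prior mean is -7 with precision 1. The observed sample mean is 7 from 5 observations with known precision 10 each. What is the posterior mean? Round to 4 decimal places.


Posterior precision = tau0 + n*tau = 1 + 5*10 = 51
Posterior mean = (tau0*mu0 + n*tau*xbar) / posterior_precision
= (1*-7 + 5*10*7) / 51
= 343 / 51 = 6.7255

6.7255


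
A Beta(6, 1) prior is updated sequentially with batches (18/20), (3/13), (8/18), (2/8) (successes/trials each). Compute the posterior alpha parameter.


Sequential conjugate updating is equivalent to a single batch update.
Total successes across all batches = 31
alpha_posterior = alpha_prior + total_successes = 6 + 31
= 37

37


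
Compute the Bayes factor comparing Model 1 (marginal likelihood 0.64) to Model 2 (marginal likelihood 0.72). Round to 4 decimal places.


BF12 = marginal likelihood of M1 / marginal likelihood of M2
= 0.64/0.72
= 0.8889

0.8889


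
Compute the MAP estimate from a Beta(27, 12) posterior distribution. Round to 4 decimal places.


MAP = mode of Beta distribution
= (alpha - 1)/(alpha + beta - 2)
= (27-1)/(27+12-2)
= 26/37 = 0.7027

0.7027


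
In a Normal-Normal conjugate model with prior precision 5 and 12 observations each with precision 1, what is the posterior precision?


Posterior precision = prior precision + n * observation precision
= 5 + 12 * 1
= 5 + 12 = 17

17


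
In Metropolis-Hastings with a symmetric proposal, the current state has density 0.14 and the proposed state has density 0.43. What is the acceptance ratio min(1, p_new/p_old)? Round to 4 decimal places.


Ratio = p_new / p_old = 0.43 / 0.14 = 3.0714
Acceptance = min(1, 3.0714) = 1.0

1.0


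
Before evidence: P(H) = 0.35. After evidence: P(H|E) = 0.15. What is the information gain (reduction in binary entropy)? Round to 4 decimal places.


Prior entropy = 0.9341
Posterior entropy = 0.6098
Information gain = 0.9341 - 0.6098 = 0.3242

0.3242


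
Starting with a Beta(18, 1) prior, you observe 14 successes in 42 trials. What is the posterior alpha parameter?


For a Beta-Binomial conjugate model:
Posterior alpha = prior alpha + number of successes
= 18 + 14 = 32

32


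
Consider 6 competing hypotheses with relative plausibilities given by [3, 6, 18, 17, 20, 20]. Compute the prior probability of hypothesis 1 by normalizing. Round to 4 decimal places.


Sum of weights = 3 + 6 + 18 + 17 + 20 + 20 = 84
Normalized prior for H1 = 3 / 84
= 0.0357

0.0357


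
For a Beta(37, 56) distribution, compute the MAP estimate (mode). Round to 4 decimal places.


MAP = mode = (a-1)/(a+b-2)
= (37-1)/(37+56-2)
= 36/91 = 0.3956

0.3956


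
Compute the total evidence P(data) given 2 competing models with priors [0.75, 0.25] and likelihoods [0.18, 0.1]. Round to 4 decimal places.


Marginal likelihood = sum P(model_i) * P(data|model_i)
Model 1: 0.75 * 0.18 = 0.135
Model 2: 0.25 * 0.1 = 0.025
Total = 0.16

0.16


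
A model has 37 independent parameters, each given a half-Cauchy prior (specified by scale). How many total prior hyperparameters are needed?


Each half-Cauchy prior needs 1 hyperparameter (scale).
Total = 1 * 37 = 37

37


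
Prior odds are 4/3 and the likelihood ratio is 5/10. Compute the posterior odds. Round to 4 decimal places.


Posterior odds = prior odds * likelihood ratio
= (4/3) * (5/10)
= 20 / 30
= 0.6667

0.6667


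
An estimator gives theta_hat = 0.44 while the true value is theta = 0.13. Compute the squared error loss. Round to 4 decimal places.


The squared error loss is (theta_hat - theta)^2
= (0.44 - 0.13)^2
= (0.31)^2 = 0.0961

0.0961


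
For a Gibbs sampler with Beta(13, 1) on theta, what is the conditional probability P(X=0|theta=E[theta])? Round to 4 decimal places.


E[theta] = 13/(13+1) = 0.9286
P(X=0|theta) = 1 - theta = 0.0714

0.0714


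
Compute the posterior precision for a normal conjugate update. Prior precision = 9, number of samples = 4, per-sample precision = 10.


tau_post = tau_0 + n * tau
= 9 + 4 * 10 = 49

49


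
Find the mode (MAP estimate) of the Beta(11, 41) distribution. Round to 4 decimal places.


For Beta(a,b) with a,b > 1:
Mode = (a-1)/(a+b-2) = (11-1)/(52-2)
= 10/50 = 0.2

0.2


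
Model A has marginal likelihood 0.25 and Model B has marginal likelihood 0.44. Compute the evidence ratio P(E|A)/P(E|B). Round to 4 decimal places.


Evidence ratio = P(E|A) / P(E|B)
= 0.25 / 0.44
= 0.5682

0.5682


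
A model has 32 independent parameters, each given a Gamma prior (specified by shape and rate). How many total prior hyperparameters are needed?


Each Gamma prior needs 2 hyperparameters (shape and rate).
Total = 2 * 32 = 64

64


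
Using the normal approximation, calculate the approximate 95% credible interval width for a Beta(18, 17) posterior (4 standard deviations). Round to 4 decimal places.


Var(Beta) = 18*17/(35^2 * 36) = 0.0069
SD = 0.0833
Width ~ 4*SD = 0.3332

0.3332


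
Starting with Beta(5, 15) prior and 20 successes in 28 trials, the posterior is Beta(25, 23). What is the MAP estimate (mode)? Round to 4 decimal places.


The mode of Beta(a, b) when a > 1 and b > 1 is (a-1)/(a+b-2)
= (25 - 1) / (25 + 23 - 2)
= 24 / 46
= 0.5217

0.5217


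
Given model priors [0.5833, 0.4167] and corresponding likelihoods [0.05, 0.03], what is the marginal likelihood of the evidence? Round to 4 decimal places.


P(E) = sum_i P(M_i) P(E|M_i)
= 0.0292 + 0.0125
= 0.0417

0.0417


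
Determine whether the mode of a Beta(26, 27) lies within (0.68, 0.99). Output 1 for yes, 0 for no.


First find the mode: (a-1)/(a+b-2) = 0.4902
Is 0.4902 in (0.68, 0.99)? 0

0


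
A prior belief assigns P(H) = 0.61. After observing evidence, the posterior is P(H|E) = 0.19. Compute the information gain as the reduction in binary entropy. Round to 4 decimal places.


H(prior) = -0.61*log2(0.61) - 0.39*log2(0.39)
= 0.9648
H(post) = -0.19*log2(0.19) - 0.81*log2(0.81)
= 0.7015
IG = 0.9648 - 0.7015 = 0.2633

0.2633


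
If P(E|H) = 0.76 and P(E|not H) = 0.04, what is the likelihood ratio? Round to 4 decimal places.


Likelihood ratio = P(E|H) / P(E|not H)
= 0.76 / 0.04
= 19.0

19.0


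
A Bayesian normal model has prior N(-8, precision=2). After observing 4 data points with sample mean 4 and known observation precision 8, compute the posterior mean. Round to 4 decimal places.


Posterior mean = (prior_precision * prior_mean + n * data_precision * data_mean) / (prior_precision + n * data_precision)
Numerator = 2*-8 + 4*8*4 = 112
Denominator = 2 + 4*8 = 34
Posterior mean = 3.2941

3.2941


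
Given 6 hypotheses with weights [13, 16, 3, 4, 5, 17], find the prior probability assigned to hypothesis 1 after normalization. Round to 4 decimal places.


To normalize, divide each weight by the sum of all weights.
Sum = 58
Prior(H1) = 13/58 = 0.2241

0.2241


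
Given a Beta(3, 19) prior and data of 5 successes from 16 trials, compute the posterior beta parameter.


Number of failures = 16 - 5 = 11
Posterior beta = 19 + 11 = 30

30


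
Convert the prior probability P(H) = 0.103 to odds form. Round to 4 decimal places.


P(not H) = 1 - 0.103 = 0.897
Odds = 0.103 / 0.897 = 0.1148

0.1148


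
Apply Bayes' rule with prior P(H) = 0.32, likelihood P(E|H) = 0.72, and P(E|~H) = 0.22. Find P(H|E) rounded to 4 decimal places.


Step 1: Compute marginal P(E) = P(E|H)P(H) + P(E|~H)P(~H)
= 0.72*0.32 + 0.22*0.68 = 0.38
Step 2: P(H|E) = P(E|H)P(H)/P(E) = 0.2304/0.38
= 0.6063

0.6063


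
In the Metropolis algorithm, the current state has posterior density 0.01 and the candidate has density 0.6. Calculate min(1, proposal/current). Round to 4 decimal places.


Ratio = 0.6/0.01 = 60.0
Acceptance probability = min(1, 60.0)
= 1.0

1.0


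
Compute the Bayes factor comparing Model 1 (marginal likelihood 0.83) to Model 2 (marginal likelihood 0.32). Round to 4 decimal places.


BF12 = marginal likelihood of M1 / marginal likelihood of M2
= 0.83/0.32
= 2.5938

2.5938


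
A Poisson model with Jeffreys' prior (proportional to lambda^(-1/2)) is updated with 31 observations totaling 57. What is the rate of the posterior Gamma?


Posterior = Gamma(0.5 + S, n)
= Gamma(0.5 + 57, 31)
Posterior rate = 0 + n = 31

31.0


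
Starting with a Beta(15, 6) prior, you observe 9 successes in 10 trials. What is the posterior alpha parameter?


For a Beta-Binomial conjugate model:
Posterior alpha = prior alpha + number of successes
= 15 + 9 = 24

24


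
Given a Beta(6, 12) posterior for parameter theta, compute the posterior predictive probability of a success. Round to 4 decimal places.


For a Beta-Bernoulli model, the predictive probability is the mean:
P(success) = 6/(6+12) = 6/18 = 0.3333

0.3333


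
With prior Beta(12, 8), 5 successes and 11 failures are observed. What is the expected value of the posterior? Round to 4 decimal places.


Posterior = Beta(17, 19)
E[theta] = alpha/(alpha+beta)
= 17/36 = 0.4722

0.4722


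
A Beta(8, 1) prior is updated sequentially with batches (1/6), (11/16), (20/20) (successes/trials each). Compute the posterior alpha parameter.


Sequential conjugate updating is equivalent to a single batch update.
Total successes across all batches = 32
alpha_posterior = alpha_prior + total_successes = 8 + 32
= 40

40


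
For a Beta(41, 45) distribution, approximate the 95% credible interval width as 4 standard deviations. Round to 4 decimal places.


Variance of Beta(a,b) = ab / ((a+b)^2 * (a+b+1))
= 41*45 / ((86)^2 * 87)
= 0.0029
SD = sqrt(0.0029) = 0.0535
Width = 4 * SD = 0.2142

0.2142


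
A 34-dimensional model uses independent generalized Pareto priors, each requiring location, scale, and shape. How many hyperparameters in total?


Per parameter: 3 (location, scale, and shape).
Total = 34 * 3 = 102

102


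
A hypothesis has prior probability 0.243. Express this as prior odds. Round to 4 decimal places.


Odds = P(H) / P(not H) = 0.243 / 0.757
= 0.321

0.321


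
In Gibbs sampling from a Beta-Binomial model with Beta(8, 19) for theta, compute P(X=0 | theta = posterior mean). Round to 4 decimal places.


Posterior mean = alpha/(alpha+beta) = 8/27 = 0.2963
P(X=0|theta=mean) = 1 - theta = 0.7037

0.7037


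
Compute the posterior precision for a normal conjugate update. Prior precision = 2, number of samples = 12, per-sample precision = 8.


tau_post = tau_0 + n * tau
= 2 + 12 * 8 = 98

98


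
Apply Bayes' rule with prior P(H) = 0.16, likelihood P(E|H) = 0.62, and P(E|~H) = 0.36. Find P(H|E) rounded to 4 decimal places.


Step 1: Compute marginal P(E) = P(E|H)P(H) + P(E|~H)P(~H)
= 0.62*0.16 + 0.36*0.84 = 0.4016
Step 2: P(H|E) = P(E|H)P(H)/P(E) = 0.0992/0.4016
= 0.247

0.247


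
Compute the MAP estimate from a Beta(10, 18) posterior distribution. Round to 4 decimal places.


MAP = mode of Beta distribution
= (alpha - 1)/(alpha + beta - 2)
= (10-1)/(10+18-2)
= 9/26 = 0.3462

0.3462


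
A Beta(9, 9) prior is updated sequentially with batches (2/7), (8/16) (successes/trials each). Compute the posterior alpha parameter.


Sequential conjugate updating is equivalent to a single batch update.
Total successes across all batches = 10
alpha_posterior = alpha_prior + total_successes = 9 + 10
= 19

19


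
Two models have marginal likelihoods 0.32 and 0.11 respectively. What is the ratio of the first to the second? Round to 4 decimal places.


Evidence ratio = 0.32 / 0.11
= 2.9091

2.9091


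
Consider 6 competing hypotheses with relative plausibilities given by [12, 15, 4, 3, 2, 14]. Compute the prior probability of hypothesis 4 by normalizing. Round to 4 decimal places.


Sum of weights = 12 + 15 + 4 + 3 + 2 + 14 = 50
Normalized prior for H4 = 3 / 50
= 0.06

0.06


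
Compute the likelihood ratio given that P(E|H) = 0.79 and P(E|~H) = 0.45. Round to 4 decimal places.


LR = P(E|H) / P(E|~H)
= 0.79 / 0.45 = 1.7556

1.7556


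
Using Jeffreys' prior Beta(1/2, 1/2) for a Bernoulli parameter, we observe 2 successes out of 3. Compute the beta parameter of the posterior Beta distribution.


Conjugate update: Beta(0.5 + k, 0.5 + n - k).
k = 2, n - k = 1
Posterior beta = 0.5 + (n - k) = 0.5 + 1 = 1.5

1.5


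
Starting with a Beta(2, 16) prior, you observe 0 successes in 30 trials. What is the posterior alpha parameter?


For a Beta-Binomial conjugate model:
Posterior alpha = prior alpha + number of successes
= 2 + 0 = 2

2


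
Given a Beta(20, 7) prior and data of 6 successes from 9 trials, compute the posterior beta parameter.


Number of failures = 9 - 6 = 3
Posterior beta = 7 + 3 = 10

10


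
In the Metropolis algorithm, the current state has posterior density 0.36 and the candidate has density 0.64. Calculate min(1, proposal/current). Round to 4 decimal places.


Ratio = 0.64/0.36 = 1.7778
Acceptance probability = min(1, 1.7778)
= 1.0

1.0


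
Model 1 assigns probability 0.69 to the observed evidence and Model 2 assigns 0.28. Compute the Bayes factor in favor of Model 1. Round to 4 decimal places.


BF = P(data|M1) / P(data|M2)
= 0.69 / 0.28 = 2.4643

2.4643


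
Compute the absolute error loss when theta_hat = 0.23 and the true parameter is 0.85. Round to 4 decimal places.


L = |theta_hat - theta_true|
= |0.23 - 0.85| = 0.62

0.62


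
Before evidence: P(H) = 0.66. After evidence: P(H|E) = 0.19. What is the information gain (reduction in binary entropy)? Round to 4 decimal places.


Prior entropy = 0.9248
Posterior entropy = 0.7015
Information gain = 0.9248 - 0.7015 = 0.2233

0.2233


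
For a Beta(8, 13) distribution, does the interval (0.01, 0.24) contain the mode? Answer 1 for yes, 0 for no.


Mode of Beta(a,b) = (a-1)/(a+b-2)
= (8-1)/(8+13-2) = 0.3684
Check: 0.01 <= 0.3684 <= 0.24?
Result: 0

0


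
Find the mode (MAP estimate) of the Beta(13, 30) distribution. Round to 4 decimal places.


For Beta(a,b) with a,b > 1:
Mode = (a-1)/(a+b-2) = (13-1)/(43-2)
= 12/41 = 0.2927

0.2927


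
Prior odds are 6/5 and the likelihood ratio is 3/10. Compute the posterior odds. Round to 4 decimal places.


Posterior odds = prior odds * likelihood ratio
= (6/5) * (3/10)
= 18 / 50
= 0.36

0.36


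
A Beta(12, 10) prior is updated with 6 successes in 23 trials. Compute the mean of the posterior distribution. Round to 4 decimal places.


After update: Beta(18, 27)
Mean = 18 / (18 + 27) = 18 / 45
= 0.4

0.4


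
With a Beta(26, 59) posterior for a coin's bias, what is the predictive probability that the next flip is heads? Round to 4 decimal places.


The predictive probability equals the posterior mean.
P(next = heads) = alpha / (alpha + beta)
= 26 / 85 = 0.3059

0.3059


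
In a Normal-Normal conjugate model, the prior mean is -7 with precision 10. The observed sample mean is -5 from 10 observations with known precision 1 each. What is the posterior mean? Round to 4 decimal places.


Posterior precision = tau0 + n*tau = 10 + 10*1 = 20
Posterior mean = (tau0*mu0 + n*tau*xbar) / posterior_precision
= (10*-7 + 10*1*-5) / 20
= -120 / 20 = -6.0

-6.0


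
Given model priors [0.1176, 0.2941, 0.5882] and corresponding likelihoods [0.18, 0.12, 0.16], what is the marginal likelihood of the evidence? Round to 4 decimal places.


P(E) = sum_i P(M_i) P(E|M_i)
= 0.0212 + 0.0353 + 0.0941
= 0.1506

0.1506


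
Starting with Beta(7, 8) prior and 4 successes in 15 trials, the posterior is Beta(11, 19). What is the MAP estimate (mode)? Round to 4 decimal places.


The mode of Beta(a, b) when a > 1 and b > 1 is (a-1)/(a+b-2)
= (11 - 1) / (11 + 19 - 2)
= 10 / 28
= 0.3571

0.3571


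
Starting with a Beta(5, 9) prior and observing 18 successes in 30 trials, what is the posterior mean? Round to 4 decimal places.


Posterior parameters: alpha = 5 + 18 = 23
beta = 9 + 12 = 21
Posterior mean = alpha / (alpha + beta) = 23 / 44
= 0.5227

0.5227


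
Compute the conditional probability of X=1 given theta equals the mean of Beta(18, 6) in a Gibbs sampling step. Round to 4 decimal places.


Mean of Beta(18, 6) = 0.75
P(X=1 | theta=0.75) = 0.75

0.75


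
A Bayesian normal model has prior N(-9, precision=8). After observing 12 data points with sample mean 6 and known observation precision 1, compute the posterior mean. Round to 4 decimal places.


Posterior mean = (prior_precision * prior_mean + n * data_precision * data_mean) / (prior_precision + n * data_precision)
Numerator = 8*-9 + 12*1*6 = 0
Denominator = 8 + 12*1 = 20
Posterior mean = 0.0

0.0


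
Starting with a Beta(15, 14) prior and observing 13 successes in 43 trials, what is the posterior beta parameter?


Posterior beta = prior beta + failures
Failures = 43 - 13 = 30
beta_post = 14 + 30 = 44

44


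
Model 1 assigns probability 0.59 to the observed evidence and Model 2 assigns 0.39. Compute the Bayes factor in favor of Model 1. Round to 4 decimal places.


BF = P(data|M1) / P(data|M2)
= 0.59 / 0.39 = 1.5128

1.5128


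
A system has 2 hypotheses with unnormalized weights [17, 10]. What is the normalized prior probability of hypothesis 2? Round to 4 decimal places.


The normalized prior is the weight divided by the total.
Total weight = 27
P(H2) = 10 / 27 = 0.3704

0.3704


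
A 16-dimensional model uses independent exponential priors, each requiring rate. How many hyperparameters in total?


Per parameter: 1 (rate).
Total = 16 * 1 = 16

16


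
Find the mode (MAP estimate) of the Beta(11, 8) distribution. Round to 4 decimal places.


For Beta(a,b) with a,b > 1:
Mode = (a-1)/(a+b-2) = (11-1)/(19-2)
= 10/17 = 0.5882

0.5882


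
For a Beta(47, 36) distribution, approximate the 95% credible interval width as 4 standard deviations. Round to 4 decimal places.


Variance of Beta(a,b) = ab / ((a+b)^2 * (a+b+1))
= 47*36 / ((83)^2 * 84)
= 0.0029
SD = sqrt(0.0029) = 0.0541
Width = 4 * SD = 0.2163

0.2163


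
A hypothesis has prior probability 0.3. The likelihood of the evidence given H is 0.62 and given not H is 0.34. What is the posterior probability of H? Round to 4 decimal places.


Using Bayes' theorem:
P(E) = 0.3 * 0.62 + 0.7 * 0.34
P(E) = 0.424
P(H|E) = (0.3 * 0.62) / 0.424 = 0.4387

0.4387


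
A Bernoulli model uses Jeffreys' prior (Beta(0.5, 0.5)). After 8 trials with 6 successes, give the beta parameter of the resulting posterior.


Posterior = Beta(prior_alpha + successes, prior_beta + failures)
= Beta(0.5 + 6, 0.5 + 2)
Posterior beta = 0.5 + (n - k) = 0.5 + 2 = 2.5

2.5


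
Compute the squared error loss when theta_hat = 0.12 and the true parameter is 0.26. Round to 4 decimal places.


L = (theta_hat - theta_true)^2
= (0.12 - 0.26)^2
= -0.14^2 = 0.0196

0.0196


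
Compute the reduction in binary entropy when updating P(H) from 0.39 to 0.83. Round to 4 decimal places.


H_before = -p*log2(p) - (1-p)*log2(1-p) for p=0.39: 0.9648
H_after for p=0.83: 0.6577
Reduction = 0.9648 - 0.6577 = 0.3071

0.3071


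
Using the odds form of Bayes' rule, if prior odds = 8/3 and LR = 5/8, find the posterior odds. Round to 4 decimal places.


Bayes' rule in odds form: posterior odds = prior odds * LR
= (8 * 5) / (3 * 8)
= 40/24 = 1.6667

1.6667


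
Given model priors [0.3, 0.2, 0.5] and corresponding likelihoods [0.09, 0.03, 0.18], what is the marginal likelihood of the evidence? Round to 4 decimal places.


P(E) = sum_i P(M_i) P(E|M_i)
= 0.027 + 0.006 + 0.09
= 0.123

0.123


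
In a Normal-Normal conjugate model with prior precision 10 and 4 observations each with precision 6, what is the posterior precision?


Posterior precision = prior precision + n * observation precision
= 10 + 4 * 6
= 10 + 24 = 34

34


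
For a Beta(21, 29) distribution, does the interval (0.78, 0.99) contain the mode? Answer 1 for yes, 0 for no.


Mode of Beta(a,b) = (a-1)/(a+b-2)
= (21-1)/(21+29-2) = 0.4167
Check: 0.78 <= 0.4167 <= 0.99?
Result: 0

0


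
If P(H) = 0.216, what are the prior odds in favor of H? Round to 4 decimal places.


Prior odds = P(H) / (1 - P(H))
= 0.216 / 0.784
= 0.2755

0.2755


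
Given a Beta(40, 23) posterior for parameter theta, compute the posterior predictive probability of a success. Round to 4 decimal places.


For a Beta-Bernoulli model, the predictive probability is the mean:
P(success) = 40/(40+23) = 40/63 = 0.6349

0.6349


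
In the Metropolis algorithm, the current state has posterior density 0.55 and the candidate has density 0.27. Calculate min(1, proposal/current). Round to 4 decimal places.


Ratio = 0.27/0.55 = 0.4909
Acceptance probability = min(1, 0.4909)
= 0.4909

0.4909


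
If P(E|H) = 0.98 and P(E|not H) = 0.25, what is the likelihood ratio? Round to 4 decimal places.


Likelihood ratio = P(E|H) / P(E|not H)
= 0.98 / 0.25
= 3.92

3.92


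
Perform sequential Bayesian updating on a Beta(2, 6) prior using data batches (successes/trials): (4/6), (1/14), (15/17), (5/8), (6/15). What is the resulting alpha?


Accumulate successes: 31
Posterior alpha = prior alpha + sum of successes
= 2 + 31 = 33

33


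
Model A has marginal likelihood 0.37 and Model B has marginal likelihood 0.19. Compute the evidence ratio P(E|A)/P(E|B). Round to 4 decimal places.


Evidence ratio = P(E|A) / P(E|B)
= 0.37 / 0.19
= 1.9474

1.9474


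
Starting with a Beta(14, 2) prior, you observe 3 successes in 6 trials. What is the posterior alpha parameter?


For a Beta-Binomial conjugate model:
Posterior alpha = prior alpha + number of successes
= 14 + 3 = 17

17


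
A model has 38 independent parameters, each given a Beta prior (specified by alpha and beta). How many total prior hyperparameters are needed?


Each Beta prior needs 2 hyperparameters (alpha and beta).
Total = 2 * 38 = 76

76


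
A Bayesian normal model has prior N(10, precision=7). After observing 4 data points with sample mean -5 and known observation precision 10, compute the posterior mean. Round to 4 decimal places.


Posterior mean = (prior_precision * prior_mean + n * data_precision * data_mean) / (prior_precision + n * data_precision)
Numerator = 7*10 + 4*10*-5 = -130
Denominator = 7 + 4*10 = 47
Posterior mean = -2.766

-2.766


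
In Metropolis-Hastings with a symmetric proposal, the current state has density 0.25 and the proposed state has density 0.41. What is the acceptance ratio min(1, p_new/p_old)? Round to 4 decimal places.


Ratio = p_new / p_old = 0.41 / 0.25 = 1.64
Acceptance = min(1, 1.64) = 1.0

1.0


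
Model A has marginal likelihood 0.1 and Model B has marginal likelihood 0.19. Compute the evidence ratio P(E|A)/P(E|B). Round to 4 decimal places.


Evidence ratio = P(E|A) / P(E|B)
= 0.1 / 0.19
= 0.5263

0.5263


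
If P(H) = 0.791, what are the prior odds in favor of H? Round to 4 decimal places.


Prior odds = P(H) / (1 - P(H))
= 0.791 / 0.209
= 3.7847

3.7847


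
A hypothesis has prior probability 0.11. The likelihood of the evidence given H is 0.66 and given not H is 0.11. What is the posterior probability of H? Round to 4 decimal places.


Using Bayes' theorem:
P(E) = 0.11 * 0.66 + 0.89 * 0.11
P(E) = 0.1705
P(H|E) = (0.11 * 0.66) / 0.1705 = 0.4258

0.4258


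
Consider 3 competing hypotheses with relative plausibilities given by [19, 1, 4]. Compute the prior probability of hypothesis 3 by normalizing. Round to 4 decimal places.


Sum of weights = 19 + 1 + 4 = 24
Normalized prior for H3 = 4 / 24
= 0.1667

0.1667


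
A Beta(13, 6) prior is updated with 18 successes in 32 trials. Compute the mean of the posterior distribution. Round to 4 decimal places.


After update: Beta(31, 20)
Mean = 31 / (31 + 20) = 31 / 51
= 0.6078

0.6078


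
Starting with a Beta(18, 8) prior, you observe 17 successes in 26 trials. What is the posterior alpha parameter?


For a Beta-Binomial conjugate model:
Posterior alpha = prior alpha + number of successes
= 18 + 17 = 35

35


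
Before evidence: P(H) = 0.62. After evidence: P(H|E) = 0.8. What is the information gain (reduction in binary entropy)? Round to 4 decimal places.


Prior entropy = 0.958
Posterior entropy = 0.7219
Information gain = 0.958 - 0.7219 = 0.2361

0.2361


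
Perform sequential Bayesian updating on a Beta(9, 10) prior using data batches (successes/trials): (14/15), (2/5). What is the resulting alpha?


Accumulate successes: 16
Posterior alpha = prior alpha + sum of successes
= 9 + 16 = 25

25


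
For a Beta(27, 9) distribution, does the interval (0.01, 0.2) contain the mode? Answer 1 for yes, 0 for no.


Mode of Beta(a,b) = (a-1)/(a+b-2)
= (27-1)/(27+9-2) = 0.7647
Check: 0.01 <= 0.7647 <= 0.2?
Result: 0

0


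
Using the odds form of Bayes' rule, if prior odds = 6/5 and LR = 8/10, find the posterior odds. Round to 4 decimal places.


Bayes' rule in odds form: posterior odds = prior odds * LR
= (6 * 8) / (5 * 10)
= 48/50 = 0.96

0.96


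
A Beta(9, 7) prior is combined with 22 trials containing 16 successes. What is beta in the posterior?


In conjugate updating:
beta_posterior = beta_prior + (n - k)
= 7 + (22 - 16)
= 7 + 6 = 13

13


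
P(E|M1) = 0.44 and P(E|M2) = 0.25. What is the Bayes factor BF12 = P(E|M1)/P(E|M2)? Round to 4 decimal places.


Bayes factor BF12 = P(E|M1) / P(E|M2)
= 0.44 / 0.25
= 1.76

1.76


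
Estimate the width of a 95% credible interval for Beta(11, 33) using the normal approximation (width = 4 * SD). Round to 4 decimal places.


For Beta(a,b): Var = ab/((a+b)^2(a+b+1))
Var = 0.0042, SD = 0.0645
Approximate 95% CI width = 4 * 0.0645 = 0.2582

0.2582


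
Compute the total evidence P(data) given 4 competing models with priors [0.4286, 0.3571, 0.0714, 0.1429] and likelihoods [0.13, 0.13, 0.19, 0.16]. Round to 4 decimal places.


Marginal likelihood = sum P(model_i) * P(data|model_i)
Model 1: 0.4286 * 0.13 = 0.0557
Model 2: 0.3571 * 0.13 = 0.0464
Model 3: 0.0714 * 0.19 = 0.0136
Model 4: 0.1429 * 0.16 = 0.0229
Total = 0.1386

0.1386


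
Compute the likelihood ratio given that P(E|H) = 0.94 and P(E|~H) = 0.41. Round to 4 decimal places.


LR = P(E|H) / P(E|~H)
= 0.94 / 0.41 = 2.2927

2.2927


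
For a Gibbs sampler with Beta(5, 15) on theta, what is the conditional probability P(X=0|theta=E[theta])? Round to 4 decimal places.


E[theta] = 5/(5+15) = 0.25
P(X=0|theta) = 1 - theta = 0.75

0.75


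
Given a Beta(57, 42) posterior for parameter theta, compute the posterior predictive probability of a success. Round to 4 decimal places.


For a Beta-Bernoulli model, the predictive probability is the mean:
P(success) = 57/(57+42) = 57/99 = 0.5758

0.5758


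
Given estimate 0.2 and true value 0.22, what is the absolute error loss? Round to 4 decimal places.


Absolute error = |estimate - true|
= |-0.02| = 0.02

0.02


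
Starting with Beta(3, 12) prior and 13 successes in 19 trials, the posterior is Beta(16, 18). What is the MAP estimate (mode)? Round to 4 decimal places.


The mode of Beta(a, b) when a > 1 and b > 1 is (a-1)/(a+b-2)
= (16 - 1) / (16 + 18 - 2)
= 15 / 32
= 0.4688

0.4688


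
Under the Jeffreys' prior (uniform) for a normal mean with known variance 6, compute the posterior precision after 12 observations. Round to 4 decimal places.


Prior precision = 0 (flat prior).
Post. prec. = 0 + n/var = 12/6 = 2.0

2.0


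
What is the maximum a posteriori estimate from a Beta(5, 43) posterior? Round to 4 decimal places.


The MAP estimate equals the mode of the distribution.
Mode of Beta(a,b) = (a-1)/(a+b-2)
= 4/46
= 0.087

0.087


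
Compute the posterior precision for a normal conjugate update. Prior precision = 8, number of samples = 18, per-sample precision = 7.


tau_post = tau_0 + n * tau
= 8 + 18 * 7 = 134

134


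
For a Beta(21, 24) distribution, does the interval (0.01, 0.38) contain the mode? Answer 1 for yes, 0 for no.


Mode of Beta(a,b) = (a-1)/(a+b-2)
= (21-1)/(21+24-2) = 0.4651
Check: 0.01 <= 0.4651 <= 0.38?
Result: 0

0


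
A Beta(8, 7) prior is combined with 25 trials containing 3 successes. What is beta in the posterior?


In conjugate updating:
beta_posterior = beta_prior + (n - k)
= 7 + (25 - 3)
= 7 + 22 = 29

29


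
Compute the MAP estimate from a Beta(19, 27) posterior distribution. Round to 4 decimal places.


MAP = mode of Beta distribution
= (alpha - 1)/(alpha + beta - 2)
= (19-1)/(19+27-2)
= 18/44 = 0.4091

0.4091
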